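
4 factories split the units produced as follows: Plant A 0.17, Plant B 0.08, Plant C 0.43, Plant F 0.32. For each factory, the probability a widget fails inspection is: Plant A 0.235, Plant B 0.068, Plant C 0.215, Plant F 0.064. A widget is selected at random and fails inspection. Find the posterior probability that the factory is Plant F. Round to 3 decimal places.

0.129

Compute prior × likelihood for every hypothesis:
  Plant A: 0.17 × 0.235 = 0.03995
  Plant B: 0.08 × 0.068 = 0.00544
  Plant C: 0.43 × 0.215 = 0.09245
  Plant F: 0.32 × 0.064 = 0.02048
Total = 0.15832.
P(Plant F | evidence) = 0.02048 / 0.15832 ≈ 0.129.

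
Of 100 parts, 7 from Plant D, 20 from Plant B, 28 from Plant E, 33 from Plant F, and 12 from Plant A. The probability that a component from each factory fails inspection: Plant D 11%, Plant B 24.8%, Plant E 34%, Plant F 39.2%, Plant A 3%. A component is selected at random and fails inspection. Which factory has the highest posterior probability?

By Bayes' rule, posterior ∝ prior × likelihood:
  Plant D: 0.07 × 0.11 = 0.0077
  Plant B: 0.2 × 0.248 = 0.0496
  Plant E: 0.28 × 0.34 = 0.0952
  Plant F: 0.33 × 0.392 = 0.12936
  Plant A: 0.12 × 0.03 = 0.0036
Sum = 0.28546.
Largest term belongs to Plant F, so Plant F is most probable.

Plant F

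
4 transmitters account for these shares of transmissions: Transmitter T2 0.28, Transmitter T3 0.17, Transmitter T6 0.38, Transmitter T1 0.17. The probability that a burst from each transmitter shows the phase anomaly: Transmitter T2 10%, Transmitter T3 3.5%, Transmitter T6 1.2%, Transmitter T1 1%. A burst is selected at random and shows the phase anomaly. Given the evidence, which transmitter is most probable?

Prior × likelihood for each hypothesis:
  Transmitter T2: 0.28 × 0.1 = 0.028
  Transmitter T3: 0.17 × 0.035 = 0.00595
  Transmitter T6: 0.38 × 0.012 = 0.00456
  Transmitter T1: 0.17 × 0.01 = 0.0017
Sum = 0.04021.
Largest term belongs to Transmitter T2, so Transmitter T2 is most probable.

Transmitter T2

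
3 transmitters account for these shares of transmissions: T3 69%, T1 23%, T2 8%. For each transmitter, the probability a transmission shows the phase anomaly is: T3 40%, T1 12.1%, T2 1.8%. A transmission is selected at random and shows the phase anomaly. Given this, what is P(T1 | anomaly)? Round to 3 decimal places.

Compute prior × likelihood for every hypothesis:
  T3: 0.69 × 0.4 = 0.276
  T1: 0.23 × 0.121 = 0.02783
  T2: 0.08 × 0.018 = 0.00144
Normalizing constant = 0.30527.
P(T1 | evidence) = 0.02783 / 0.30527 ≈ 0.091.

0.091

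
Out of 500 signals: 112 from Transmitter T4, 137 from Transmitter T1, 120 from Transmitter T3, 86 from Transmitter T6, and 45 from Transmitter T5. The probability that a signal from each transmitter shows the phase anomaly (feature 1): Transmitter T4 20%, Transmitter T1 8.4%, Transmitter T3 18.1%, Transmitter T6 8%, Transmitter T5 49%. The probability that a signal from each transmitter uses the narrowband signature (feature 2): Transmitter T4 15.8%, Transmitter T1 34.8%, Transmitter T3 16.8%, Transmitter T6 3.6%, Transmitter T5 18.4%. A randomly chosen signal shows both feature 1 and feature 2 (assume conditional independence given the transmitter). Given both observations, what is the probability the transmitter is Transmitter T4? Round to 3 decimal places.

Unnormalized posteriors (prior × likelihood):
  Transmitter T4: 0.224 × 0.2 × 0.158 = 0.0070784
  Transmitter T1: 0.274 × 0.084 × 0.348 = 0.008009568
  Transmitter T3: 0.24 × 0.181 × 0.168 = 0.00729792
  Transmitter T6: 0.172 × 0.08 × 0.036 = 0.00049536
  Transmitter T5: 0.09 × 0.49 × 0.184 = 0.0081144
Normalizing constant = 0.030995648.
P(Transmitter T4 | evidence) = 0.0070784 / 0.030995648 ≈ 0.228.

0.228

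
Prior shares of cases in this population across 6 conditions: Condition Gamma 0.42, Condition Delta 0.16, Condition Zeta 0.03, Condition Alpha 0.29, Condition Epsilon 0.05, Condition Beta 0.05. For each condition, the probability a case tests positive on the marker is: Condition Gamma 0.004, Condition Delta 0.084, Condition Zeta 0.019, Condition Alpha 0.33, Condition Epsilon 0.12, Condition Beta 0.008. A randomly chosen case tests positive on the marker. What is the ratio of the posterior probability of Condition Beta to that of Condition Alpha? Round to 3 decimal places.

0.004

Compute prior × likelihood for every hypothesis:
  Condition Gamma: 0.42 × 0.004 = 0.00168
  Condition Delta: 0.16 × 0.084 = 0.01344
  Condition Zeta: 0.03 × 0.019 = 0.00057
  Condition Alpha: 0.29 × 0.33 = 0.0957
  Condition Epsilon: 0.05 × 0.12 = 0.006
  Condition Beta: 0.05 × 0.008 = 0.0004
Sum = 0.11779.
The ratio is 0.0004 / 0.0957 (the normalizer cancels) = 0.004.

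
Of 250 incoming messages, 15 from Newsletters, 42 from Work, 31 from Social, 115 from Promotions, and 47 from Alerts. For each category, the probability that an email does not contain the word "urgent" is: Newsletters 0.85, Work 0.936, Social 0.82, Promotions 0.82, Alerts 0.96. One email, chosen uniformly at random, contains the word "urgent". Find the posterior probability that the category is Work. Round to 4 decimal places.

0.0812

Taking complements, P(urgent-flag | each) = Newsletters 0.15, Work 0.064, Social 0.18, Promotions 0.18, Alerts 0.04.
By Bayes' rule, posterior ∝ prior × likelihood:
  Newsletters: 0.06 × 0.15 = 0.009
  Work: 0.168 × 0.064 = 0.010752
  Social: 0.124 × 0.18 = 0.02232
  Promotions: 0.46 × 0.18 = 0.0828
  Alerts: 0.188 × 0.04 = 0.00752
Normalizing constant = 0.132392.
P(Work | evidence) = 0.010752 / 0.132392 ≈ 0.0812.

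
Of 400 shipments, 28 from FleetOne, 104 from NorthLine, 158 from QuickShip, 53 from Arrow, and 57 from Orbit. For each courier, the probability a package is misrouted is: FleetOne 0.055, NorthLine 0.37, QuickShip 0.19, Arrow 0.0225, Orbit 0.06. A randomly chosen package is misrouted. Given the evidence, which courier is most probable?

Prior × likelihood for each hypothesis:
  FleetOne: 0.07 × 0.055 = 0.00385
  NorthLine: 0.26 × 0.37 = 0.0962
  QuickShip: 0.395 × 0.19 = 0.07505
  Arrow: 0.1325 × 0.0225 = 0.00298125
  Orbit: 0.1425 × 0.06 = 0.00855
Normalizing constant = 0.18663125.
Largest term belongs to NorthLine, so NorthLine is most probable.

NorthLine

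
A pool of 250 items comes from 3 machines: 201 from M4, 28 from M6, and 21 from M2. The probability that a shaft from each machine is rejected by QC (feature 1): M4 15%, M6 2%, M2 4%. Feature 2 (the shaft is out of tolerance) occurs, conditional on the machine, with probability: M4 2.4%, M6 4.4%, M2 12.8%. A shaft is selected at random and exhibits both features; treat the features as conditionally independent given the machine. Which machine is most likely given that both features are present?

M4

By Bayes' rule, posterior ∝ prior × likelihood:
  M4: 0.804 × 0.15 × 0.024 = 0.0028944
  M6: 0.112 × 0.02 × 0.044 = 0.00009856
  M2: 0.084 × 0.04 × 0.128 = 0.00043008
Total = 0.00342304.
Largest term belongs to M4, so M4 is most probable.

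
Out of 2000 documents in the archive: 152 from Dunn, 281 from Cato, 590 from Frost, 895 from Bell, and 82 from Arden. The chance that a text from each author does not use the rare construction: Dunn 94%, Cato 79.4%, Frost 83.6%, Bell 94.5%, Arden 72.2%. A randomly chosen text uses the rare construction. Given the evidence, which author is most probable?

Taking complements, P(rare-form | each) = Dunn 0.06, Cato 0.206, Frost 0.164, Bell 0.055, Arden 0.278.
Compute prior × likelihood for every hypothesis:
  Dunn: 0.076 × 0.06 = 0.00456
  Cato: 0.1405 × 0.206 = 0.028943
  Frost: 0.295 × 0.164 = 0.04838
  Bell: 0.4475 × 0.055 = 0.0246125
  Arden: 0.041 × 0.278 = 0.011398
Normalizing constant = 0.1178935.
Largest term belongs to Frost, so Frost is most probable.

Frost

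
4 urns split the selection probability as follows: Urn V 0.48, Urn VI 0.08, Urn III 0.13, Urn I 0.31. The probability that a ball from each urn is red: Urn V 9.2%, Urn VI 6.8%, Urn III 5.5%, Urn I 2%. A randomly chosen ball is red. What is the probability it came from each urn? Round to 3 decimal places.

Urn V 0.702, Urn VI 0.086, Urn III 0.114, Urn I 0.098

Unnormalized posteriors (prior × likelihood):
  Urn V: 0.48 × 0.092 = 0.04416
  Urn VI: 0.08 × 0.068 = 0.00544
  Urn III: 0.13 × 0.055 = 0.00715
  Urn I: 0.31 × 0.02 = 0.0062
Sum = 0.06295.
P(Urn V | red) = 0.04416/0.06295 ≈ 0.702
P(Urn VI | red) = 0.00544/0.06295 ≈ 0.086
P(Urn III | red) = 0.00715/0.06295 ≈ 0.114
P(Urn I | red) = 0.0062/0.06295 ≈ 0.098
(Check: 0.702+0.086+0.114+0.098 = 1.000.)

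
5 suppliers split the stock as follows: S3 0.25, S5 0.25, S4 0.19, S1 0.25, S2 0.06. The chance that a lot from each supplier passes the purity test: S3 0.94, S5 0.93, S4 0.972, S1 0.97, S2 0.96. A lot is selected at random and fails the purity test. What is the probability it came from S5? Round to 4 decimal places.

Taking complements, P(off-spec | each) = S3 0.06, S5 0.07, S4 0.028, S1 0.03, S2 0.04.
Compute prior × likelihood for every hypothesis:
  S3: 0.25 × 0.06 = 0.015
  S5: 0.25 × 0.07 = 0.0175
  S4: 0.19 × 0.028 = 0.00532
  S1: 0.25 × 0.03 = 0.0075
  S2: 0.06 × 0.04 = 0.0024
Total = 0.04772.
P(S5 | evidence) = 0.0175 / 0.04772 ≈ 0.3667.

0.3667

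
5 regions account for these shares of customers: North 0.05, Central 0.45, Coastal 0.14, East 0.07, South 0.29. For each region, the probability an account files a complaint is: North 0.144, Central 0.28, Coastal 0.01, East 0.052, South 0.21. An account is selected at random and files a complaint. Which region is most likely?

Prior × likelihood for each hypothesis:
  North: 0.05 × 0.144 = 0.0072
  Central: 0.45 × 0.28 = 0.126
  Coastal: 0.14 × 0.01 = 0.0014
  East: 0.07 × 0.052 = 0.00364
  South: 0.29 × 0.21 = 0.0609
Sum = 0.19914.
Largest term belongs to Central, so Central is most probable.

Central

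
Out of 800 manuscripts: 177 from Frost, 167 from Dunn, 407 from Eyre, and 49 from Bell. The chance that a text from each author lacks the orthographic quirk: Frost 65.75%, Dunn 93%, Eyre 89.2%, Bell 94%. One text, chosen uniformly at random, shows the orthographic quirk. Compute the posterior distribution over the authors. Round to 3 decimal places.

Taking complements, P(quirk | each) = Frost 0.3425, Dunn 0.07, Eyre 0.108, Bell 0.06.
Compute prior × likelihood for every hypothesis:
  Frost: 0.22125 × 0.3425 = 0.075778125
  Dunn: 0.20875 × 0.07 = 0.0146125
  Eyre: 0.50875 × 0.108 = 0.054945
  Bell: 0.06125 × 0.06 = 0.003675
Total = 0.149010625.
P(Frost | quirk) = 0.075778125/0.149010625 ≈ 0.509
P(Dunn | quirk) = 0.0146125/0.149010625 ≈ 0.098
P(Eyre | quirk) = 0.054945/0.149010625 ≈ 0.369
P(Bell | quirk) = 0.003675/0.149010625 ≈ 0.025

Frost 0.509, Dunn 0.098, Eyre 0.369, Bell 0.025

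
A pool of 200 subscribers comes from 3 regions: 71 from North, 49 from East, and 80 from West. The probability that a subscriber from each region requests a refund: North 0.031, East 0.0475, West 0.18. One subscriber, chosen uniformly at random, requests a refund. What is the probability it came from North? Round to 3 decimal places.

By Bayes' rule, posterior ∝ prior × likelihood:
  North: 0.355 × 0.031 = 0.011005
  East: 0.245 × 0.0475 = 0.0116375
  West: 0.4 × 0.18 = 0.072
Sum = 0.0946425.
P(North | evidence) = 0.011005 / 0.0946425 ≈ 0.116.

0.116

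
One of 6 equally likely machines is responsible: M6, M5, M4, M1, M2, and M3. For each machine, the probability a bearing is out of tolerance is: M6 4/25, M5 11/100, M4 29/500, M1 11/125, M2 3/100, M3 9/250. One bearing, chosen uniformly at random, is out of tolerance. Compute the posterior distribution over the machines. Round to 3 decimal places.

M6 0.332, M5 0.228, M4 0.120, M1 0.183, M2 0.062, M3 0.075

With a uniform prior (1/6 each), posterior ∝ likelihood:
  M6: 0.16
  M5: 0.11
  M4: 0.058
  M1: 0.088
  M2: 0.03
  M3: 0.036
Sum = 0.482.
P(M6 | oversize) = 0.16/0.482 ≈ 0.332
P(M5 | oversize) = 0.11/0.482 ≈ 0.228
P(M4 | oversize) = 0.058/0.482 ≈ 0.120
P(M1 | oversize) = 0.088/0.482 ≈ 0.183
P(M2 | oversize) = 0.03/0.482 ≈ 0.062
P(M3 | oversize) = 0.036/0.482 ≈ 0.075
(Check: 0.332+0.228+0.120+0.183+0.062+0.075 = 1.000.)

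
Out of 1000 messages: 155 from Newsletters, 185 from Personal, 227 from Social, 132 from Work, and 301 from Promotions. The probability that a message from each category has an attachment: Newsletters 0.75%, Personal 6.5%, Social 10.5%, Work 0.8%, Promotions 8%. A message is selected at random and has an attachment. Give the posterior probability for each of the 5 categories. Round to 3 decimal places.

Prior × likelihood for each hypothesis:
  Newsletters: 0.155 × 0.0075 = 0.0011625
  Personal: 0.185 × 0.065 = 0.012025
  Social: 0.227 × 0.105 = 0.023835
  Work: 0.132 × 0.008 = 0.001056
  Promotions: 0.301 × 0.08 = 0.02408
Normalizing constant = 0.0621585.
P(Newsletters | attachment) = 0.0011625/0.0621585 ≈ 0.019
P(Personal | attachment) = 0.012025/0.0621585 ≈ 0.193
P(Social | attachment) = 0.023835/0.0621585 ≈ 0.383
P(Work | attachment) = 0.001056/0.0621585 ≈ 0.017
P(Promotions | attachment) = 0.02408/0.0621585 ≈ 0.387

Newsletters 0.019, Personal 0.193, Social 0.383, Work 0.017, Promotions 0.387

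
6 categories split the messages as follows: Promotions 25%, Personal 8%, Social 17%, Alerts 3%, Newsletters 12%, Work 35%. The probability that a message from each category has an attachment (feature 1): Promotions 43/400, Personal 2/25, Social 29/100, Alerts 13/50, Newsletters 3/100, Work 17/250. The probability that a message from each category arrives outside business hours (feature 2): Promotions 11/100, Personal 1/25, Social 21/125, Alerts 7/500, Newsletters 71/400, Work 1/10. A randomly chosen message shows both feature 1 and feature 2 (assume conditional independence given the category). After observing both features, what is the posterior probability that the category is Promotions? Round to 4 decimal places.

0.2022

Unnormalized posteriors (prior × likelihood):
  Promotions: 0.25 × 0.1075 × 0.11 = 0.00295625
  Personal: 0.08 × 0.08 × 0.04 = 0.000256
  Social: 0.17 × 0.29 × 0.168 = 0.0082824
  Alerts: 0.03 × 0.26 × 0.014 = 0.0001092
  Newsletters: 0.12 × 0.03 × 0.1775 = 0.000639
  Work: 0.35 × 0.068 × 0.1 = 0.00238
Normalizing constant = 0.01462285.
P(Promotions | evidence) = 0.00295625 / 0.01462285 ≈ 0.2022.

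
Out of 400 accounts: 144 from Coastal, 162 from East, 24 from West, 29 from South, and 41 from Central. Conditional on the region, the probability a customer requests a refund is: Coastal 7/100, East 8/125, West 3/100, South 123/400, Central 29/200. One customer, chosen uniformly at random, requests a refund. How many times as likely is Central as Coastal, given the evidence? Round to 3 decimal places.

By Bayes' rule, posterior ∝ prior × likelihood:
  Coastal: 0.36 × 0.07 = 0.0252
  East: 0.405 × 0.064 = 0.02592
  West: 0.06 × 0.03 = 0.0018
  South: 0.0725 × 0.3075 = 0.02229375
  Central: 0.1025 × 0.145 = 0.0148625
Sum = 0.09007625.
The ratio is 0.0148625 / 0.0252 (the normalizer cancels) = 0.590.

0.590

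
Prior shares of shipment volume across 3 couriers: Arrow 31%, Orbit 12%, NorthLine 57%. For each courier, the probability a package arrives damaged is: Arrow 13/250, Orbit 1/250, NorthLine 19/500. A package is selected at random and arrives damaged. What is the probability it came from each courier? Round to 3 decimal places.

Unnormalized posteriors (prior × likelihood):
  Arrow: 0.31 × 0.052 = 0.01612
  Orbit: 0.12 × 0.004 = 0.00048
  NorthLine: 0.57 × 0.038 = 0.02166
Total = 0.03826.
P(Arrow | damaged) = 0.01612/0.03826 ≈ 0.421
P(Orbit | damaged) = 0.00048/0.03826 ≈ 0.013
P(NorthLine | damaged) = 0.02166/0.03826 ≈ 0.566

Arrow 0.421, Orbit 0.013, NorthLine 0.566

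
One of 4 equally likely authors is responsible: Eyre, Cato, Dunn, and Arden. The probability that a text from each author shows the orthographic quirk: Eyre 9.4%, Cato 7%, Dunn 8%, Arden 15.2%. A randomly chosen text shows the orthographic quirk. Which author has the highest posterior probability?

Arden

With a uniform prior (1/4 each), posterior ∝ likelihood:
  Eyre: 0.094
  Cato: 0.07
  Dunn: 0.08
  Arden: 0.152
Sum = 0.396.
Largest term belongs to Arden, so Arden is most probable.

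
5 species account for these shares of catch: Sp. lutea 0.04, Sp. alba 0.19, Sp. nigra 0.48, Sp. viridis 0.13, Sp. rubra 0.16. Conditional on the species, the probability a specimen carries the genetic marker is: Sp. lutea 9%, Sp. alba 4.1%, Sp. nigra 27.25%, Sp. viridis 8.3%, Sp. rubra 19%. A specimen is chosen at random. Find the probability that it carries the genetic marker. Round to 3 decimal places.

0.183

Prior × likelihood for each hypothesis:
  Sp. lutea: 0.04 × 0.09 = 0.0036
  Sp. alba: 0.19 × 0.041 = 0.00779
  Sp. nigra: 0.48 × 0.2725 = 0.1308
  Sp. viridis: 0.13 × 0.083 = 0.01079
  Sp. rubra: 0.16 × 0.19 = 0.0304
P(marker) = 0.0036 + 0.00779 + 0.1308 + 0.01079 + 0.0304 = 0.18338 → 0.183.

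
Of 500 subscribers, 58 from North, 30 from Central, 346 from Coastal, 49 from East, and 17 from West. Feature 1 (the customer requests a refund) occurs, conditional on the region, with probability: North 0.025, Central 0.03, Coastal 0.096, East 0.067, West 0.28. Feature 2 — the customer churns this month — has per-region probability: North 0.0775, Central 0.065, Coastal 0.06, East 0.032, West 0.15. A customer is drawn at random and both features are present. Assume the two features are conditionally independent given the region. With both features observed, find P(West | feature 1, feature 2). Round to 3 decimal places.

0.239

Compute prior × likelihood for every hypothesis:
  North: 0.116 × 0.025 × 0.0775 = 0.00022475
  Central: 0.06 × 0.03 × 0.065 = 0.000117
  Coastal: 0.692 × 0.096 × 0.06 = 0.00398592
  East: 0.098 × 0.067 × 0.032 = 0.000210112
  West: 0.034 × 0.28 × 0.15 = 0.001428
Sum = 0.005965782.
P(West | evidence) = 0.001428 / 0.005965782 ≈ 0.239.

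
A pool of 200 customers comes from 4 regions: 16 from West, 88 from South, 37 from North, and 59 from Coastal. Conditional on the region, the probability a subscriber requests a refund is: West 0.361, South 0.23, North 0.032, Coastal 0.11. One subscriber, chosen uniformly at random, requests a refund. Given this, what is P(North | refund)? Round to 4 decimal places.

Unnormalized posteriors (prior × likelihood):
  West: 0.08 × 0.361 = 0.02888
  South: 0.44 × 0.23 = 0.1012
  North: 0.185 × 0.032 = 0.00592
  Coastal: 0.295 × 0.11 = 0.03245
Normalizing constant = 0.16845.
P(North | evidence) = 0.00592 / 0.16845 ≈ 0.0351.

0.0351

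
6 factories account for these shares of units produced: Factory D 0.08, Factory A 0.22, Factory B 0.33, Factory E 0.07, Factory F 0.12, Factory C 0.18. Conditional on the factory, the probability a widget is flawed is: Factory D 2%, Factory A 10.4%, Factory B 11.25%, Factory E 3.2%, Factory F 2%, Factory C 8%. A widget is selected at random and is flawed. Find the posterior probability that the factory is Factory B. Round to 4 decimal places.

0.4604

Compute prior × likelihood for every hypothesis:
  Factory D: 0.08 × 0.02 = 0.0016
  Factory A: 0.22 × 0.104 = 0.02288
  Factory B: 0.33 × 0.1125 = 0.037125
  Factory E: 0.07 × 0.032 = 0.00224
  Factory F: 0.12 × 0.02 = 0.0024
  Factory C: 0.18 × 0.08 = 0.0144
Total = 0.080645.
P(Factory B | evidence) = 0.037125 / 0.080645 ≈ 0.4604.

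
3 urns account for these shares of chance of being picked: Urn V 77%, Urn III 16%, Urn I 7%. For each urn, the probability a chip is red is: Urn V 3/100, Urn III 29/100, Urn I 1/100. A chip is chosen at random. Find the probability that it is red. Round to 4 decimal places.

Unnormalized posteriors (prior × likelihood):
  Urn V: 0.77 × 0.03 = 0.0231
  Urn III: 0.16 × 0.29 = 0.0464
  Urn I: 0.07 × 0.01 = 0.0007
P(red) = 0.0231 + 0.0464 + 0.0007 = 0.0702 → 0.0702.

0.0702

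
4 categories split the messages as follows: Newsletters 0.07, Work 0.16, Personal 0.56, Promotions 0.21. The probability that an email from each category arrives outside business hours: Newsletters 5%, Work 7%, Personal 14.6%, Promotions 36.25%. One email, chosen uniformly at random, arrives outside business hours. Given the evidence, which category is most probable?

Personal

By Bayes' rule, posterior ∝ prior × likelihood:
  Newsletters: 0.07 × 0.05 = 0.0035
  Work: 0.16 × 0.07 = 0.0112
  Personal: 0.56 × 0.146 = 0.08176
  Promotions: 0.21 × 0.3625 = 0.076125
Sum = 0.172585.
Largest term belongs to Personal, so Personal is most probable.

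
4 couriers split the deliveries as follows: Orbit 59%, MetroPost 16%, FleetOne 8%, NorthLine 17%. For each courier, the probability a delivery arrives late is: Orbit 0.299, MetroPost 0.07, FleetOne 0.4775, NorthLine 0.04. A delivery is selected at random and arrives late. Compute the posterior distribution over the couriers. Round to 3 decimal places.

Orbit 0.758, MetroPost 0.048, FleetOne 0.164, NorthLine 0.029

Compute prior × likelihood for every hypothesis:
  Orbit: 0.59 × 0.299 = 0.17641
  MetroPost: 0.16 × 0.07 = 0.0112
  FleetOne: 0.08 × 0.4775 = 0.0382
  NorthLine: 0.17 × 0.04 = 0.0068
Sum = 0.23261.
P(Orbit | late) = 0.17641/0.23261 ≈ 0.758
P(MetroPost | late) = 0.0112/0.23261 ≈ 0.048
P(FleetOne | late) = 0.0382/0.23261 ≈ 0.164
P(NorthLine | late) = 0.0068/0.23261 ≈ 0.029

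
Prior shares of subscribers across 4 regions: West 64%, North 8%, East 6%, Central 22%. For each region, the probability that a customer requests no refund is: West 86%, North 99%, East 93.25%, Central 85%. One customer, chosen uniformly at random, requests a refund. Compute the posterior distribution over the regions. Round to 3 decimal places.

West 0.703, North 0.006, East 0.032, Central 0.259

Taking complements, P(refund | each) = West 0.14, North 0.01, East 0.0675, Central 0.15.
By Bayes' rule, posterior ∝ prior × likelihood:
  West: 0.64 × 0.14 = 0.0896
  North: 0.08 × 0.01 = 0.0008
  East: 0.06 × 0.0675 = 0.00405
  Central: 0.22 × 0.15 = 0.033
Sum = 0.12745.
P(West | refund) = 0.0896/0.12745 ≈ 0.703
P(North | refund) = 0.0008/0.12745 ≈ 0.006
P(East | refund) = 0.00405/0.12745 ≈ 0.032
P(Central | refund) = 0.033/0.12745 ≈ 0.259
(Check: 0.703+0.006+0.032+0.259 = 1.000.)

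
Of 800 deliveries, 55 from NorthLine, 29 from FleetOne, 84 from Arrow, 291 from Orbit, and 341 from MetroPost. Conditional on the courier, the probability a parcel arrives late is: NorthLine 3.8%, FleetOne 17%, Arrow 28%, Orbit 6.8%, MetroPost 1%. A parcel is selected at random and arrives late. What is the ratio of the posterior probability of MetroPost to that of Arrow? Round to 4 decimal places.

0.1450

By Bayes' rule, posterior ∝ prior × likelihood:
  NorthLine: 0.06875 × 0.038 = 0.0026125
  FleetOne: 0.03625 × 0.17 = 0.0061625
  Arrow: 0.105 × 0.28 = 0.0294
  Orbit: 0.36375 × 0.068 = 0.024735
  MetroPost: 0.42625 × 0.01 = 0.0042625
Total = 0.0671725.
The ratio is 0.0042625 / 0.0294 (the normalizer cancels) = 0.1450.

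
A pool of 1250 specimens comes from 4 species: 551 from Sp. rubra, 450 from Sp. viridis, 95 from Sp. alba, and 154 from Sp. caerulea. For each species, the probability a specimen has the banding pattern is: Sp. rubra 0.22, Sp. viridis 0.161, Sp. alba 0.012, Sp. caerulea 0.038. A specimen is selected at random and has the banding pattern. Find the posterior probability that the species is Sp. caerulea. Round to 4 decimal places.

Compute prior × likelihood for every hypothesis:
  Sp. rubra: 0.4408 × 0.22 = 0.096976
  Sp. viridis: 0.36 × 0.161 = 0.05796
  Sp. alba: 0.076 × 0.012 = 0.000912
  Sp. caerulea: 0.1232 × 0.038 = 0.0046816
Sum = 0.1605296.
P(Sp. caerulea | evidence) = 0.0046816 / 0.1605296 ≈ 0.0292.

0.0292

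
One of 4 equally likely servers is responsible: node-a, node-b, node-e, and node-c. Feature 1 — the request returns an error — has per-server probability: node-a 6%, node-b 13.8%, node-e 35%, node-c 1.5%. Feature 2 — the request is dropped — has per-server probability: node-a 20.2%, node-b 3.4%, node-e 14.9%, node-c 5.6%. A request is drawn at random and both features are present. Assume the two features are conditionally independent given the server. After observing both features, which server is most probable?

Since the prior is uniform, the posterior is proportional to the likelihood:
  node-a: 0.06 × 0.202 = 0.01212
  node-b: 0.138 × 0.034 = 0.004692
  node-e: 0.35 × 0.149 = 0.05215
  node-c: 0.015 × 0.056 = 0.00084
Normalizing constant = 0.069802.
Largest term belongs to node-e, so node-e is most probable.

node-e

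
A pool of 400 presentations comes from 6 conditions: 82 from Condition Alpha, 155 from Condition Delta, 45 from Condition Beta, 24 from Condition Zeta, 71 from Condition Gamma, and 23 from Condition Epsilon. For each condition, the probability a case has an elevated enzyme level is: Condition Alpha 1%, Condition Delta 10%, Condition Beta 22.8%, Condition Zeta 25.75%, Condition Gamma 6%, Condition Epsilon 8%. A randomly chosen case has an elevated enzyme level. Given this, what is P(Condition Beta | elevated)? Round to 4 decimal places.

Unnormalized posteriors (prior × likelihood):
  Condition Alpha: 0.205 × 0.01 = 0.00205
  Condition Delta: 0.3875 × 0.1 = 0.03875
  Condition Beta: 0.1125 × 0.228 = 0.02565
  Condition Zeta: 0.06 × 0.2575 = 0.01545
  Condition Gamma: 0.1775 × 0.06 = 0.01065
  Condition Epsilon: 0.0575 × 0.08 = 0.0046
Sum = 0.09715.
P(Condition Beta | evidence) = 0.02565 / 0.09715 ≈ 0.2640.

0.2640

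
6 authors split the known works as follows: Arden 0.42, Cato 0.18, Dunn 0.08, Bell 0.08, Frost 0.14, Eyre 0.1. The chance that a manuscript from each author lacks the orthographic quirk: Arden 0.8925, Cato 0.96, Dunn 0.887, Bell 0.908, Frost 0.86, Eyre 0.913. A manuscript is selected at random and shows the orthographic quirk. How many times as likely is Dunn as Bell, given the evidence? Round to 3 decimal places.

1.228

Taking complements, P(quirk | each) = Arden 0.1075, Cato 0.04, Dunn 0.113, Bell 0.092, Frost 0.14, Eyre 0.087.
Unnormalized posteriors (prior × likelihood):
  Arden: 0.42 × 0.1075 = 0.04515
  Cato: 0.18 × 0.04 = 0.0072
  Dunn: 0.08 × 0.113 = 0.00904
  Bell: 0.08 × 0.092 = 0.00736
  Frost: 0.14 × 0.14 = 0.0196
  Eyre: 0.1 × 0.087 = 0.0087
Normalizing constant = 0.09705.
The ratio is 0.00904 / 0.00736 (the normalizer cancels) = 1.228.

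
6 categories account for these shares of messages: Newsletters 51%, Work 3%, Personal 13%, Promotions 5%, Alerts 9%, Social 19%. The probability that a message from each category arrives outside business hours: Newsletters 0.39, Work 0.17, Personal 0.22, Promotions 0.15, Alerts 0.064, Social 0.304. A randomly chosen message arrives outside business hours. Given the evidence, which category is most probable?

Unnormalized posteriors (prior × likelihood):
  Newsletters: 0.51 × 0.39 = 0.1989
  Work: 0.03 × 0.17 = 0.0051
  Personal: 0.13 × 0.22 = 0.0286
  Promotions: 0.05 × 0.15 = 0.0075
  Alerts: 0.09 × 0.064 = 0.00576
  Social: 0.19 × 0.304 = 0.05776
Sum = 0.30362.
Largest term belongs to Newsletters, so Newsletters is most probable.

Newsletters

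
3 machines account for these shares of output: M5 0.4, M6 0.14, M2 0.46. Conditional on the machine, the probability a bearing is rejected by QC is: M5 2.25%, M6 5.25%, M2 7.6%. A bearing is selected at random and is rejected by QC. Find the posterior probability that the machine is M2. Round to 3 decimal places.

0.681

Prior × likelihood for each hypothesis:
  M5: 0.4 × 0.0225 = 0.009
  M6: 0.14 × 0.0525 = 0.00735
  M2: 0.46 × 0.076 = 0.03496
Normalizing constant = 0.05131.
P(M2 | evidence) = 0.03496 / 0.05131 ≈ 0.681.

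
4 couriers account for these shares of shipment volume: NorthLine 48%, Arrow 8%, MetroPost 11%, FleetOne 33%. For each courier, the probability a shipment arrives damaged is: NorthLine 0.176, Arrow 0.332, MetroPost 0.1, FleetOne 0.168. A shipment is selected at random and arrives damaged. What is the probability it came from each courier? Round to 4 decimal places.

Compute prior × likelihood for every hypothesis:
  NorthLine: 0.48 × 0.176 = 0.08448
  Arrow: 0.08 × 0.332 = 0.02656
  MetroPost: 0.11 × 0.1 = 0.011
  FleetOne: 0.33 × 0.168 = 0.05544
Normalizing constant = 0.17748.
P(NorthLine | damaged) = 0.08448/0.17748 ≈ 0.4760
P(Arrow | damaged) = 0.02656/0.17748 ≈ 0.1497
P(MetroPost | damaged) = 0.011/0.17748 ≈ 0.0620
P(FleetOne | damaged) = 0.05544/0.17748 ≈ 0.3124

NorthLine 0.4760, Arrow 0.1497, MetroPost 0.0620, FleetOne 0.3124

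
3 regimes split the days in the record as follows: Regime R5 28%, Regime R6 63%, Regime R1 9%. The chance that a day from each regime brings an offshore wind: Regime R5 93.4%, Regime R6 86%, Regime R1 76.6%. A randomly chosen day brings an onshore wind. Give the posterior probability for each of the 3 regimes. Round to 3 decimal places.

Regime R5 0.145, Regime R6 0.690, Regime R1 0.165

Taking complements, P(onshore | each) = Regime R5 0.066, Regime R6 0.14, Regime R1 0.234.
By Bayes' rule, posterior ∝ prior × likelihood:
  Regime R5: 0.28 × 0.066 = 0.01848
  Regime R6: 0.63 × 0.14 = 0.0882
  Regime R1: 0.09 × 0.234 = 0.02106
Sum = 0.12774.
P(Regime R5 | onshore) = 0.01848/0.12774 ≈ 0.145
P(Regime R6 | onshore) = 0.0882/0.12774 ≈ 0.690
P(Regime R1 | onshore) = 0.02106/0.12774 ≈ 0.165
(Check: 0.145+0.690+0.165 = 1.000.)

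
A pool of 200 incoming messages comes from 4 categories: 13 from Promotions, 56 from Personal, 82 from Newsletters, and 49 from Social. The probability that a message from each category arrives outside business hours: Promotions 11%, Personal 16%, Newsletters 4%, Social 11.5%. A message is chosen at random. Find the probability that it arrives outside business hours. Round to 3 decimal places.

By Bayes' rule, posterior ∝ prior × likelihood:
  Promotions: 0.065 × 0.11 = 0.00715
  Personal: 0.28 × 0.16 = 0.0448
  Newsletters: 0.41 × 0.04 = 0.0164
  Social: 0.245 × 0.115 = 0.028175
P(off-hours) = 0.00715 + 0.0448 + 0.0164 + 0.028175 = 0.096525 → 0.097.

0.097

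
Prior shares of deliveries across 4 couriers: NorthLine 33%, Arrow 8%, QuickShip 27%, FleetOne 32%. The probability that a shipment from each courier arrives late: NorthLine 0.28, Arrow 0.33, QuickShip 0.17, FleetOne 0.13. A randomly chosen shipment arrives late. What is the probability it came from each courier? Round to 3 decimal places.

Compute prior × likelihood for every hypothesis:
  NorthLine: 0.33 × 0.28 = 0.0924
  Arrow: 0.08 × 0.33 = 0.0264
  QuickShip: 0.27 × 0.17 = 0.0459
  FleetOne: 0.32 × 0.13 = 0.0416
Sum = 0.2063.
P(NorthLine | late) = 0.0924/0.2063 ≈ 0.448
P(Arrow | late) = 0.0264/0.2063 ≈ 0.128
P(QuickShip | late) = 0.0459/0.2063 ≈ 0.222
P(FleetOne | late) = 0.0416/0.2063 ≈ 0.202
(Check: 0.448+0.128+0.222+0.202 = 1.000.)

NorthLine 0.448, Arrow 0.128, QuickShip 0.222, FleetOne 0.202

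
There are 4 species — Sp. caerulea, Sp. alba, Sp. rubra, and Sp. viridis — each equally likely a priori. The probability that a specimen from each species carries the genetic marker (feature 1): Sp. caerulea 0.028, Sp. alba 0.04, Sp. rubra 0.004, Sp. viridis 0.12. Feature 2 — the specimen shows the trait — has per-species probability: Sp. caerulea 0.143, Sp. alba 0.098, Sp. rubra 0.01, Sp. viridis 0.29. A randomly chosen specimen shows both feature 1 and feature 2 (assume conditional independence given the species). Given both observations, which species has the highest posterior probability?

Sp. viridis

Since the prior is uniform, the posterior is proportional to the likelihood:
  Sp. caerulea: 0.028 × 0.143 = 0.004004
  Sp. alba: 0.04 × 0.098 = 0.00392
  Sp. rubra: 0.004 × 0.01 = 0.00004
  Sp. viridis: 0.12 × 0.29 = 0.0348
Total = 0.042764.
Largest term belongs to Sp. viridis, so Sp. viridis is most probable.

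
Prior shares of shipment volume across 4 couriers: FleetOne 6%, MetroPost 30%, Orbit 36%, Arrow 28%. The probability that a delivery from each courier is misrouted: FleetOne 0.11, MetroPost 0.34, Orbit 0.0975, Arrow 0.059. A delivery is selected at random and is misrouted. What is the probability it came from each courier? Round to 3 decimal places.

FleetOne 0.041, MetroPost 0.637, Orbit 0.219, Arrow 0.103

Prior × likelihood for each hypothesis:
  FleetOne: 0.06 × 0.11 = 0.0066
  MetroPost: 0.3 × 0.34 = 0.102
  Orbit: 0.36 × 0.0975 = 0.0351
  Arrow: 0.28 × 0.059 = 0.01652
Total = 0.16022.
P(FleetOne | misrouted) = 0.0066/0.16022 ≈ 0.041
P(MetroPost | misrouted) = 0.102/0.16022 ≈ 0.637
P(Orbit | misrouted) = 0.0351/0.16022 ≈ 0.219
P(Arrow | misrouted) = 0.01652/0.16022 ≈ 0.103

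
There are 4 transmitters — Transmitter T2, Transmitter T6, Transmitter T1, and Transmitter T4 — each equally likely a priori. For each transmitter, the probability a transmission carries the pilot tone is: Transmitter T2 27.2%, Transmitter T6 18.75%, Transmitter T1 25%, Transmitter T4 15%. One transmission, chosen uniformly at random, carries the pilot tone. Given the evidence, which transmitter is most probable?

With a uniform prior (1/4 each), posterior ∝ likelihood:
  Transmitter T2: 0.272
  Transmitter T6: 0.1875
  Transmitter T1: 0.25
  Transmitter T4: 0.15
Sum = 0.8595.
Largest term belongs to Transmitter T2, so Transmitter T2 is most probable.

Transmitter T2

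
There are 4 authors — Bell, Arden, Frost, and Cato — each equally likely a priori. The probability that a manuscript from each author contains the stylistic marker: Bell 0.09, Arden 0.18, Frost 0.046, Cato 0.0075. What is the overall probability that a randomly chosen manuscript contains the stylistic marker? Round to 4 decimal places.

With a uniform prior (1/4 each), posterior ∝ likelihood:
  Bell: 0.09
  Arden: 0.18
  Frost: 0.046
  Cato: 0.0075
P(marker) = (1/4) × (0.09 + 0.18 + 0.046 + 0.0075) = 0.3235/4 ≈ 0.0809.

0.0809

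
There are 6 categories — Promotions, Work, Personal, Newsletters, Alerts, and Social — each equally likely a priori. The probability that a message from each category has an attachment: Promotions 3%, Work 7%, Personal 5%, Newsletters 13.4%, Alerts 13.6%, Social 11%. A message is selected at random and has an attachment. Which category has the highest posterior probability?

Since the prior is uniform, the posterior is proportional to the likelihood:
  Promotions: 0.03
  Work: 0.07
  Personal: 0.05
  Newsletters: 0.134
  Alerts: 0.136
  Social: 0.11
Total = 0.53.
Largest term belongs to Alerts, so Alerts is most probable.

Alerts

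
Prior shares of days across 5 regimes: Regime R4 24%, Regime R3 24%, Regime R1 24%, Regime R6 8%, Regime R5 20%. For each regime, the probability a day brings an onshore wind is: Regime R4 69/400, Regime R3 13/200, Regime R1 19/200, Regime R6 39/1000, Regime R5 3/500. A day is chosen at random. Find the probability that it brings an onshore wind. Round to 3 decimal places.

0.084

Unnormalized posteriors (prior × likelihood):
  Regime R4: 0.24 × 0.1725 = 0.0414
  Regime R3: 0.24 × 0.065 = 0.0156
  Regime R1: 0.24 × 0.095 = 0.0228
  Regime R6: 0.08 × 0.039 = 0.00312
  Regime R5: 0.2 × 0.006 = 0.0012
P(onshore) = 0.0414 + 0.0156 + 0.0228 + 0.00312 + 0.0012 = 0.08412 → 0.084.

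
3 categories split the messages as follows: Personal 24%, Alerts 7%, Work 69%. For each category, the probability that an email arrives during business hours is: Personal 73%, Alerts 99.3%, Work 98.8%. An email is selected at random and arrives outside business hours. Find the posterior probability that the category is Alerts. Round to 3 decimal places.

0.007

Taking complements, P(off-hours | each) = Personal 0.27, Alerts 0.007, Work 0.012.
Unnormalized posteriors (prior × likelihood):
  Personal: 0.24 × 0.27 = 0.0648
  Alerts: 0.07 × 0.007 = 0.00049
  Work: 0.69 × 0.012 = 0.00828
Normalizing constant = 0.07357.
P(Alerts | evidence) = 0.00049 / 0.07357 ≈ 0.007.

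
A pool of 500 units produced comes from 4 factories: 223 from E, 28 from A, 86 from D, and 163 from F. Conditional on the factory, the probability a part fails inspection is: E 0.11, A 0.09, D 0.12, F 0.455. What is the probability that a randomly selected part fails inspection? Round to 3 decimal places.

Unnormalized posteriors (prior × likelihood):
  E: 0.446 × 0.11 = 0.04906
  A: 0.056 × 0.09 = 0.00504
  D: 0.172 × 0.12 = 0.02064
  F: 0.326 × 0.455 = 0.14833
P(nonconforming) = 0.04906 + 0.00504 + 0.02064 + 0.14833 = 0.22307 → 0.223.

0.223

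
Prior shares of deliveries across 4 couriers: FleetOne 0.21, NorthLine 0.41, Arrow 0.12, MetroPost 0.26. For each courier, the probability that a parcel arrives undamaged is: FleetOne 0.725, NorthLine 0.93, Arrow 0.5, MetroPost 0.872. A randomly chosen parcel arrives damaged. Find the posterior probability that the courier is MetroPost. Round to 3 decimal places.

0.185

Taking complements, P(damaged | each) = FleetOne 0.275, NorthLine 0.07, Arrow 0.5, MetroPost 0.128.
Compute prior × likelihood for every hypothesis:
  FleetOne: 0.21 × 0.275 = 0.05775
  NorthLine: 0.41 × 0.07 = 0.0287
  Arrow: 0.12 × 0.5 = 0.06
  MetroPost: 0.26 × 0.128 = 0.03328
Sum = 0.17973.
P(MetroPost | evidence) = 0.03328 / 0.17973 ≈ 0.185.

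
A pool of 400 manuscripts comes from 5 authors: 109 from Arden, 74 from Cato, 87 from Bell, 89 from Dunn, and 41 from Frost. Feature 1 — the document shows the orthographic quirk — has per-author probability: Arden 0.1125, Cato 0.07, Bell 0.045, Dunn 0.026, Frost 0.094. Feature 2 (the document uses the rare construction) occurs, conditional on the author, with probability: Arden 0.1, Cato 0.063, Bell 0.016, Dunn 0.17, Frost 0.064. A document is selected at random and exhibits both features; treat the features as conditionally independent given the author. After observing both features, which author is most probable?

Arden

By Bayes' rule, posterior ∝ prior × likelihood:
  Arden: 0.2725 × 0.1125 × 0.1 = 0.003065625
  Cato: 0.185 × 0.07 × 0.063 = 0.00081585
  Bell: 0.2175 × 0.045 × 0.016 = 0.0001566
  Dunn: 0.2225 × 0.026 × 0.17 = 0.00098345
  Frost: 0.1025 × 0.094 × 0.064 = 0.00061664
Total = 0.005638165.
Largest term belongs to Arden, so Arden is most probable.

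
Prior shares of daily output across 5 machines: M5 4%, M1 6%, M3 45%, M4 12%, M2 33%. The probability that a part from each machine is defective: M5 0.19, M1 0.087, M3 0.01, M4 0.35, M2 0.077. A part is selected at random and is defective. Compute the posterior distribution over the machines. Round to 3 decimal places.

M5 0.090, M1 0.062, M3 0.053, M4 0.496, M2 0.300

Unnormalized posteriors (prior × likelihood):
  M5: 0.04 × 0.19 = 0.0076
  M1: 0.06 × 0.087 = 0.00522
  M3: 0.45 × 0.01 = 0.0045
  M4: 0.12 × 0.35 = 0.042
  M2: 0.33 × 0.077 = 0.02541
Sum = 0.08473.
P(M5 | defective) = 0.0076/0.08473 ≈ 0.090
P(M1 | defective) = 0.00522/0.08473 ≈ 0.062
P(M3 | defective) = 0.0045/0.08473 ≈ 0.053
P(M4 | defective) = 0.042/0.08473 ≈ 0.496
P(M2 | defective) = 0.02541/0.08473 ≈ 0.300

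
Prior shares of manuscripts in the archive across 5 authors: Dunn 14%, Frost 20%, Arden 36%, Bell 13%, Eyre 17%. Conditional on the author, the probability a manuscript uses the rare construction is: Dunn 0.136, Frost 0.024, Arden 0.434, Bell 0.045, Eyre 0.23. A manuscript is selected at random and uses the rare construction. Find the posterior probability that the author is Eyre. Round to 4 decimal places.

0.1738

Compute prior × likelihood for every hypothesis:
  Dunn: 0.14 × 0.136 = 0.01904
  Frost: 0.2 × 0.024 = 0.0048
  Arden: 0.36 × 0.434 = 0.15624
  Bell: 0.13 × 0.045 = 0.00585
  Eyre: 0.17 × 0.23 = 0.0391
Sum = 0.22503.
P(Eyre | evidence) = 0.0391 / 0.22503 ≈ 0.1738.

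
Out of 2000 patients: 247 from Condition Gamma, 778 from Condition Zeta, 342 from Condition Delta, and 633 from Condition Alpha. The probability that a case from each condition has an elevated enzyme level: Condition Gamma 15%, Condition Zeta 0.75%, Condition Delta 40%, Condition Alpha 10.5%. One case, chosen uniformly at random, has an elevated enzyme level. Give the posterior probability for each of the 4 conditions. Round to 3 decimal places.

Condition Gamma 0.151, Condition Zeta 0.024, Condition Delta 0.556, Condition Alpha 0.270

Unnormalized posteriors (prior × likelihood):
  Condition Gamma: 0.1235 × 0.15 = 0.018525
  Condition Zeta: 0.389 × 0.0075 = 0.0029175
  Condition Delta: 0.171 × 0.4 = 0.0684
  Condition Alpha: 0.3165 × 0.105 = 0.0332325
Normalizing constant = 0.123075.
P(Condition Gamma | elevated) = 0.018525/0.123075 ≈ 0.151
P(Condition Zeta | elevated) = 0.0029175/0.123075 ≈ 0.024
P(Condition Delta | elevated) = 0.0684/0.123075 ≈ 0.556
P(Condition Alpha | elevated) = 0.0332325/0.123075 ≈ 0.270
(Check: 0.151+0.024+0.556+0.270 = 1.001.)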